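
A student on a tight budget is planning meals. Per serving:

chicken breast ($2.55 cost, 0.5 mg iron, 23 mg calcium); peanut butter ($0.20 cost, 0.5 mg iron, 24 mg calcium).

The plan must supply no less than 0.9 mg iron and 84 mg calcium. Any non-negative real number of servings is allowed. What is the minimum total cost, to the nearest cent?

$0.70

Check every corner: each single food scaled to meet both minima, and each pair solved so both constraints bind.
chicken breast only: max(0.9/0.5, 84/23) = 3.652 servings → $9.31.
peanut butter only: max(0.9/0.5, 84/24) = 3.5 servings → $0.70.
chicken breast + peanut butter with both targets exact would need a negative amount; discard.
So the least-cost plan costs $0.70.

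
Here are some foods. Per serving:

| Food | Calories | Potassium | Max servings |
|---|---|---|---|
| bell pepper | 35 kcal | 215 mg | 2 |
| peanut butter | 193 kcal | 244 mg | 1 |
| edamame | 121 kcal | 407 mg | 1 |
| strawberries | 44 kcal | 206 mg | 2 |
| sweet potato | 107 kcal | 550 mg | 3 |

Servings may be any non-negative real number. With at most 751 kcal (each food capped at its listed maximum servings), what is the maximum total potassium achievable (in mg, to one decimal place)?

Potassium per kcal: bell pepper 6.143, sweet potato 5.14, strawberries 4.682, edamame 3.364, peanut butter 1.264.
Take 2 servings of bell pepper: uses 70 kcal, +430.0 mg potassium (running total 430.0 mg).
Take 3 servings of sweet potato: uses 321 kcal, +1650.0 mg potassium (running total 2080.0 mg).
Take 2 servings of strawberries: uses 88 kcal, +412.0 mg potassium (running total 2492.0 mg).
Take 1 serving of edamame: uses 121 kcal, +407.0 mg potassium (running total 2899.0 mg).
Take 0.7824 servings of peanut butter: uses 151 kcal, +190.9 mg potassium (running total 3089.9 mg).
Filling greedily by potassium-per-kcal is optimal for one linear limit, giving 3089.9 mg.

3089.9 mg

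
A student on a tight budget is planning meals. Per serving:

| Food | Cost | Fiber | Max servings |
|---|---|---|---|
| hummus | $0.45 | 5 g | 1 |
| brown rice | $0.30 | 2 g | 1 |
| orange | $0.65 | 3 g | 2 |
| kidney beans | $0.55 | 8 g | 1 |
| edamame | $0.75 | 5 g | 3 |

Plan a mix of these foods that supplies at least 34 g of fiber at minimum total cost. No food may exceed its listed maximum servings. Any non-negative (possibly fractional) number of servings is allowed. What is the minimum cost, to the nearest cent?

Cost per g of fiber: kidney beans $0.0688, hummus $0.0900, brown rice $0.1500, edamame $0.1500, orange $0.2167.
Take 1 serving of kidney beans: +8.0 g fiber for $0.55 (total $0.55, still need 26.0 g).
Take 1 serving of hummus: +5.0 g fiber for $0.45 (total $1.00, still need 21.0 g).
Take 1 serving of brown rice: +2.0 g fiber for $0.30 (total $1.30, still need 19.0 g).
Take 3 servings of edamame: +15.0 g fiber for $2.25 (total $3.55, still need 4.0 g).
Take 1.333 servings of orange: +4.0 g fiber for $0.87 (total $4.42, still need 0.0 g).
Filling from the cheapest source first is optimal under one linear minimum: $4.42.

$4.42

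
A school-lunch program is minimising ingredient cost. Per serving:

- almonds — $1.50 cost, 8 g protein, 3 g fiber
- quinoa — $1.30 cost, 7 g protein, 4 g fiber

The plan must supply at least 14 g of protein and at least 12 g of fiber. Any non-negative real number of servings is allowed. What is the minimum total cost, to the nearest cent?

almonds only: max(14/8, 12/3) = 4 servings → $6.00.
quinoa only: max(14/7, 12/4) = 3 servings → $3.90.
almonds + quinoa with both targets exact would need a negative amount; discard.
The minimum over all feasible corners is $3.90.

$3.90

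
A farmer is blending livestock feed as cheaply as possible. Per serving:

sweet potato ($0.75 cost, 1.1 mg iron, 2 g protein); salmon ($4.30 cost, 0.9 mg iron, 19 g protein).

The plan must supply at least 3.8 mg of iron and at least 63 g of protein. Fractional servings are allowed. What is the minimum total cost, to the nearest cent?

At the optimum either one food covers both requirements or two foods hit both targets exactly; no other combination can be cheaper.
sweet potato only: max(3.8/1.1, 63/2) = 31.5 servings → $23.62.
salmon only: max(3.8/0.9, 63/19) = 4.222 servings → $18.16.
sweet potato + salmon with both tight: 0.8115 servings and 3.23 servings → $14.50.
So the least-cost plan costs $14.50.

$14.50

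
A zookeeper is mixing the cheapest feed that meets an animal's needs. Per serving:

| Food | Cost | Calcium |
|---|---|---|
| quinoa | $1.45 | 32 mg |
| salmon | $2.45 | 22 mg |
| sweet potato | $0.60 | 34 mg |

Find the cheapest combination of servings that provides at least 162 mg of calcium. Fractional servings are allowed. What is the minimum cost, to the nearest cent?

$2.86

Cost per mg of calcium: sweet potato $0.0176, quinoa $0.0453, salmon $0.1114.
With no serving limits, use only sweet potato: 162 mg / 34 mg = 4.765 servings × $0.60 = $2.86.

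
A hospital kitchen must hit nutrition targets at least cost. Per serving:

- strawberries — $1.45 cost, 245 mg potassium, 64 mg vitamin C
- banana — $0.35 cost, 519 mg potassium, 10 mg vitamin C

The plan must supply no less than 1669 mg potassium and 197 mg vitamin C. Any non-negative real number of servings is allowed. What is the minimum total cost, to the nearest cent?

$4.70

Check every corner: each single food scaled to meet both minima, and each pair solved so both constraints bind.
strawberries only: max(1669/245, 197/64) = 6.812 servings → $9.88.
banana only: max(1669/519, 197/10) = 19.7 servings → $6.89.
strawberries + banana with both tight: 2.781 servings and 1.903 servings → $4.70.
Cheapest feasible corner: $4.70.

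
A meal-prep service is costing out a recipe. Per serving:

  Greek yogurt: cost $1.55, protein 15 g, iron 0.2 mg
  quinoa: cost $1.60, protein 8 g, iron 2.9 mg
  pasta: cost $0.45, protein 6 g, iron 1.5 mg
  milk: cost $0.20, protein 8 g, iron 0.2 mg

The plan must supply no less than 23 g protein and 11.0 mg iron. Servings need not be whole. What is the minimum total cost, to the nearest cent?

With two linear requirements the optimum uses one or two foods; enumerate the corners.
Greek yogurt only: max(23/15, 11.0/0.2) = 55 servings → $85.25.
quinoa only: max(23/8, 11.0/2.9) = 3.793 servings → $6.07.
pasta only: max(23/6, 11.0/1.5) = 7.333 servings → $3.30.
milk only: max(23/8, 11.0/0.2) = 55 servings → $11.00.
Greek yogurt + quinoa with both targets exact would need a negative amount; discard.
Greek yogurt + pasta: intersection lies outside the first quadrant.
Greek yogurt + milk: the both-tight solution has a negative serving — not a feasible corner.
quinoa + pasta: intersection lies outside the first quadrant.
quinoa + milk: intersection lies outside the first quadrant.
pasta + milk with both targets exact would need a negative amount; discard.
So the least-cost plan costs $3.30.

$3.30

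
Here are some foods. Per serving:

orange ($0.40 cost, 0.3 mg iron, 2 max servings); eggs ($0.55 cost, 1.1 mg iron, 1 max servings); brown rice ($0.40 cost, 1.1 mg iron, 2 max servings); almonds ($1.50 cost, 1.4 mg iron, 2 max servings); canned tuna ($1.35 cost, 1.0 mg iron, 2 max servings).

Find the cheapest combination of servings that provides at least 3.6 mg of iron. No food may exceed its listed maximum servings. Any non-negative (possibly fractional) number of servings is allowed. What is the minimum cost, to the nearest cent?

Cost per mg of iron: brown rice $0.3636, eggs $0.5000, almonds $1.0714, orange $1.3333, canned tuna $1.3500.
Take 2 servings of brown rice: +2.2 mg iron for $0.80 (total $0.80, still need 1.4 mg).
Take 1 serving of eggs: +1.1 mg iron for $0.55 (total $1.35, still need 0.3 mg).
Take 0.2143 servings of almonds: +0.3 mg iron for $0.32 (total $1.67, still need 0.0 mg).
Filling from the cheapest source first is optimal under one linear minimum: $1.67.

$1.67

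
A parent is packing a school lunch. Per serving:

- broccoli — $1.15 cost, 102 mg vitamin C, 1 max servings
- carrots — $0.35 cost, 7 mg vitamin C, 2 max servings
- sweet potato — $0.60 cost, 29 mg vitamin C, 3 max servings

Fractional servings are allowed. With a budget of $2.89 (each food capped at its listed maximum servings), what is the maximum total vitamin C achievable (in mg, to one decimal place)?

186.1 mg

Vitamin C per dollar: broccoli 88.7, sweet potato 48.33, carrots 20.
Take 1 serving of broccoli: spends $1.15, +102.0 mg vitamin C (running total 102.0 mg).
Take 2.9 servings of sweet potato: spends $1.74, +84.1 mg vitamin C (running total 186.1 mg).
Greedy by best ratio exhausts the cost allowance optimally: 186.1 mg.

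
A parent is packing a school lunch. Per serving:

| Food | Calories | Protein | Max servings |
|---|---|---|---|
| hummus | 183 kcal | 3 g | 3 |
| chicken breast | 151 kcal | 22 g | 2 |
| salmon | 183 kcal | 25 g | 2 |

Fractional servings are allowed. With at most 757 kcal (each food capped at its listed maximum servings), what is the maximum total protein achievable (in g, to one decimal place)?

Protein per kcal: chicken breast 0.1457, salmon 0.1366, hummus 0.01639.
Take 2 servings of chicken breast: uses 302 kcal, +44.0 g protein (running total 44.0 g).
Take 2 servings of salmon: uses 366 kcal, +50.0 g protein (running total 94.0 g).
Take 0.4863 servings of hummus: uses 89 kcal, +1.5 g protein (running total 95.5 g).
Greedy by best ratio exhausts the calories allowance optimally: 95.5 g.

95.5 g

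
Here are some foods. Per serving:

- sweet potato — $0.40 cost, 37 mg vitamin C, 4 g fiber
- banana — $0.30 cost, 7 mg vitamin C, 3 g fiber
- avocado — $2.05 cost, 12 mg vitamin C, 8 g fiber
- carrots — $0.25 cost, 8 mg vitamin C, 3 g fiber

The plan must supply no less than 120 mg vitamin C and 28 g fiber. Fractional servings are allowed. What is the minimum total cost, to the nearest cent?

$2.45

The cheapest plan sits at a corner of the feasible region — with two constraints it uses at most two foods.
sweet potato only: max(120/37, 28/4) = 7 servings → $2.80.
banana only: max(120/7, 28/3) = 17.14 servings → $5.14.
avocado only: max(120/12, 28/8) = 10 servings → $20.50.
carrots only: max(120/8, 28/3) = 15 servings → $3.75.
sweet potato + banana with both tight: 1.976 servings and 6.699 servings → $2.80.
sweet potato + avocado with both tight: 2.516 servings and 2.242 servings → $5.60.
sweet potato + carrots with both tight: 1.722 servings and 7.038 servings → $2.45.
banana + avocado with both targets exact would need a negative amount; discard.
banana + carrots: intersection lies outside the first quadrant.
avocado + carrots with both targets exact would need a negative amount; discard.
So the least-cost plan costs $2.45.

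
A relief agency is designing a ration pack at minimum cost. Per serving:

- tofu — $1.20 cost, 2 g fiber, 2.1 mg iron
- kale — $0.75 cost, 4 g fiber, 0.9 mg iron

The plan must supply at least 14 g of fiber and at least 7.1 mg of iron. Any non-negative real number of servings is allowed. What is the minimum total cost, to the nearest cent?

Minimising a linear cost over {fiber ≥ 14, iron ≥ 7.1, servings ≥ 0} — the optimum is at a vertex, using one or two foods.
tofu only: max(14/2, 7.1/2.1) = 7 servings → $8.40.
kale only: max(14/4, 7.1/0.9) = 7.889 servings → $5.92.
tofu + kale with both tight: 2.394 servings and 2.303 servings → $4.60.
Cheapest feasible corner: $4.60.

$4.60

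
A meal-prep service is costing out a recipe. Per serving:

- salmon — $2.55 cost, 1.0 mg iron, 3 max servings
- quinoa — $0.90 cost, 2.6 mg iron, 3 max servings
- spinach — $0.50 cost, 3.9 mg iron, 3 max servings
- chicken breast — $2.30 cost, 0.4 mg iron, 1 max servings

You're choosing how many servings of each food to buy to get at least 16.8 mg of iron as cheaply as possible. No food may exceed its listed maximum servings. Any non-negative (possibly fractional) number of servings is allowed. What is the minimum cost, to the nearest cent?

Cost per mg of iron: spinach $0.1282, quinoa $0.3462, salmon $2.5500, chicken breast $5.7500.
Take 3 servings of spinach: +11.7 mg iron for $1.50 (total $1.50, still need 5.1 mg).
Take 1.962 servings of quinoa: +5.1 mg iron for $1.77 (total $3.27, still need 0.0 mg).
Filling from the cheapest source first is optimal under one linear minimum: $3.27.

$3.27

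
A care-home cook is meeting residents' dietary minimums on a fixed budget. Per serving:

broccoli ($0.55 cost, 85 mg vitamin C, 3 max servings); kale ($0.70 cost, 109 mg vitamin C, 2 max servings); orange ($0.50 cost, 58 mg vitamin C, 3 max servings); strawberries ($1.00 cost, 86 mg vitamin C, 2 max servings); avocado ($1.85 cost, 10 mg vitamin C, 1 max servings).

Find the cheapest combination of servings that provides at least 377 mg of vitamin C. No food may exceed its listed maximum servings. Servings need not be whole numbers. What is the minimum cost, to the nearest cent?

Cost per mg of vitamin C: kale $0.0064, broccoli $0.0065, orange $0.0086, strawberries $0.0116, avocado $0.1850.
Take 2 servings of kale: +218.0 mg vitamin C for $1.40 (total $1.40, still need 159.0 mg).
Take 1.871 servings of broccoli: +159.0 mg vitamin C for $1.03 (total $2.43, still need 0.0 mg).
Filling from the cheapest source first is optimal under one linear minimum: $2.43.

$2.43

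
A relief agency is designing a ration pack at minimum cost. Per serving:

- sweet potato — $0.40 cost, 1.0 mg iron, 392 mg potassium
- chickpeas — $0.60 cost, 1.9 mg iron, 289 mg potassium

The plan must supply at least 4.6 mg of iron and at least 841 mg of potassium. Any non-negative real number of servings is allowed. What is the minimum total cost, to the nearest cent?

$1.50

An LP optimum is at a vertex; with two nutrient constraints at most two foods are used. Check each candidate.
sweet potato only: max(4.6/1.0, 841/392) = 4.6 servings → $1.84.
chickpeas only: max(4.6/1.9, 841/289) = 2.91 servings → $1.75.
sweet potato + chickpeas with both tight: 0.5891 servings and 2.111 servings → $1.50.
So the least-cost plan costs $1.50.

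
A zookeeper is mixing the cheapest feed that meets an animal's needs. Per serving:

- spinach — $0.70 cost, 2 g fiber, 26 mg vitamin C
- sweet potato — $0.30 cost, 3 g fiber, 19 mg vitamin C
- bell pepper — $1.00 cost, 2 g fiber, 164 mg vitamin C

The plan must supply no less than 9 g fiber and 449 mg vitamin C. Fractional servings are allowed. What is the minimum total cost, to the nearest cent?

$2.97

spinach only: max(9/2, 449/26) = 17.27 servings → $12.09.
sweet potato only: max(9/3, 449/19) = 23.63 servings → $7.09.
bell pepper only: max(9/2, 449/164) = 4.5 servings → $4.50.
spinach + sweet potato: intersection lies outside the first quadrant.
spinach + bell pepper with both tight: 2.094 servings and 2.406 servings → $3.87.
sweet potato + bell pepper with both tight: 1.273 servings and 2.59 servings → $2.97.
The minimum over all feasible corners is $2.97.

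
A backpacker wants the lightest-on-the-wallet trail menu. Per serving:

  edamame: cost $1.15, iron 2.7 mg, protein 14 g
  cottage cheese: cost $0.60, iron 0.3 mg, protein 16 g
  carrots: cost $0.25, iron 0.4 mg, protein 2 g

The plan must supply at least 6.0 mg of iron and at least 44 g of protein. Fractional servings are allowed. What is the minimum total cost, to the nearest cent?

With two linear requirements the optimum uses one or two foods; enumerate the corners.
edamame only: max(6.0/2.7, 44/14) = 3.143 servings → $3.61.
cottage cheese only: max(6.0/0.3, 44/16) = 20 servings → $12.00.
carrots only: max(6.0/0.4, 44/2) = 22 servings → $5.50.
edamame + cottage cheese with both tight: 2.123 servings and 0.8923 servings → $2.98.
edamame + carrots: intersection lies outside the first quadrant.
cottage cheese + carrots with both tight: 0.9655 servings and 14.28 servings → $4.15.
Cheapest feasible corner: $2.98.

$2.98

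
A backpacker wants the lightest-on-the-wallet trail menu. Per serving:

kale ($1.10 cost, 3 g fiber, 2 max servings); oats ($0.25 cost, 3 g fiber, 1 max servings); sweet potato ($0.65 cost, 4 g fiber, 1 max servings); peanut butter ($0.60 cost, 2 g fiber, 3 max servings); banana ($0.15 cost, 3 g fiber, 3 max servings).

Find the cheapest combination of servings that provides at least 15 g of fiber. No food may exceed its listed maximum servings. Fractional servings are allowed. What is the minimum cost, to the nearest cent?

$1.19

Cost per g of fiber: banana $0.0500, oats $0.0833, sweet potato $0.1625, peanut butter $0.3000, kale $0.3667.
Take 3 servings of banana: +9.0 g fiber for $0.45 (total $0.45, still need 6.0 g).
Take 1 serving of oats: +3.0 g fiber for $0.25 (total $0.70, still need 3.0 g).
Take 0.75 servings of sweet potato: +3.0 g fiber for $0.49 (total $1.19, still need 0.0 g).
Filling from the cheapest source first is optimal under one linear minimum: $1.19.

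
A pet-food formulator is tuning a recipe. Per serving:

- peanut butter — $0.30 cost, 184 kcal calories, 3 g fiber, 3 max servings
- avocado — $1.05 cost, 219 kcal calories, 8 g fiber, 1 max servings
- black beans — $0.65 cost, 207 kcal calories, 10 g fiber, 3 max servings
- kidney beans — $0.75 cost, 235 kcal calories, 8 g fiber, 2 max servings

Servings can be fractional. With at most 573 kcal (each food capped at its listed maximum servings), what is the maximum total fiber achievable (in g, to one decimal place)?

27.7 g

Fiber per kcal: black beans 0.04831, avocado 0.03653, kidney beans 0.03404, peanut butter 0.0163.
Take 2.768 servings of black beans: uses 573 kcal, +27.7 g fiber (running total 27.7 g).
Filling greedily by fiber-per-kcal is optimal for one linear limit, giving 27.7 g.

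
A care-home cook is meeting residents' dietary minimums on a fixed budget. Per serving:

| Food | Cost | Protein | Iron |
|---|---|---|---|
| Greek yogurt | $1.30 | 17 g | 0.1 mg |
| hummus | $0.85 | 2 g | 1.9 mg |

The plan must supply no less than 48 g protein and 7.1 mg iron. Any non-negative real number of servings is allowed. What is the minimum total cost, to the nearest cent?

Two binding constraints pin down two serving amounts, so the optimal mix uses at most two foods. The candidates are each food alone (scaled to the tighter of protein/iron) and each pair with both constraints tight.
Greek yogurt only: max(48/17, 7.1/0.1) = 71 servings → $92.30.
hummus only: max(48/2, 7.1/1.9) = 24 servings → $20.40.
Greek yogurt + hummus with both tight: 2.399 servings and 3.611 servings → $6.19.
So the least-cost plan costs $6.19.

$6.19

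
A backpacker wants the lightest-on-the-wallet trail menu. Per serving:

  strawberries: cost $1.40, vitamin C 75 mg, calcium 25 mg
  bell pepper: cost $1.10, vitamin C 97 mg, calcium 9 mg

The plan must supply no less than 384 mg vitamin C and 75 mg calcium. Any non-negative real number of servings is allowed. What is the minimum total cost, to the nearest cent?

A basic optimal solution has at most two foods positive. Try each food alone and each pair with both targets met exactly.
strawberries only: max(384/75, 75/25) = 5.12 servings → $7.17.
bell pepper only: max(384/97, 75/9) = 8.333 servings → $9.17.
strawberries + bell pepper with both tight: 2.182 servings and 2.271 servings → $5.55.
Cheapest feasible corner: $5.55.

$5.55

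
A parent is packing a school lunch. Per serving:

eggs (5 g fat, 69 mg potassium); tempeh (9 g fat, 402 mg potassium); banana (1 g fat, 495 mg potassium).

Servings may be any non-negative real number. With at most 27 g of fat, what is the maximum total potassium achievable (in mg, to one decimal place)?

13365.0 mg

Potassium per g fat: banana 495, tempeh 44.67, eggs 13.8.
With no serving limits, spend the whole fat allowance on banana: 27 g / 1 g × 495 mg = 13365.0 mg.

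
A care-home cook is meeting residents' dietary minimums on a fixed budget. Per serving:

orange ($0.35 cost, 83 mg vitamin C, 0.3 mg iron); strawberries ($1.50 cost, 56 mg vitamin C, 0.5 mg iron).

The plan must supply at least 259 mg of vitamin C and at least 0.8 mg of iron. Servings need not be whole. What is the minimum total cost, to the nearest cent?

$1.09

For a min-cost LP with two ≥-constraints, a basic feasible solution has at most two positive variables.
orange only: max(259/83, 0.8/0.3) = 3.12 servings → $1.09.
strawberries only: max(259/56, 0.8/0.5) = 4.625 servings → $6.94.
orange + strawberries: the both-tight solution has a negative serving — not a feasible corner.
So the least-cost plan costs $1.09.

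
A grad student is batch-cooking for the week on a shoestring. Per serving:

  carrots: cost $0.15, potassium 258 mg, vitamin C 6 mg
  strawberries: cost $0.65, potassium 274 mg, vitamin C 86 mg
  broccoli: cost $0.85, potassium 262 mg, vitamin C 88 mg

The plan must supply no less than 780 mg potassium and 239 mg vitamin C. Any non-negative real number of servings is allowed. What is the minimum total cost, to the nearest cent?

A basic optimal solution has at most two foods positive. Try each food alone and each pair with both targets met exactly.
carrots only: max(780/258, 239/6) = 39.83 servings → $5.97.
strawberries only: max(780/274, 239/86) = 2.847 servings → $1.85.
broccoli only: max(780/262, 239/88) = 2.977 servings → $2.53.
carrots + strawberries with both tight: 0.07759 servings and 2.774 servings → $1.81.
carrots + broccoli with both tight: 0.285 servings and 2.696 servings → $2.33.
strawberries + broccoli: the both-tight solution has a negative serving — not a feasible corner.
The minimum over all feasible corners is $1.81.

$1.81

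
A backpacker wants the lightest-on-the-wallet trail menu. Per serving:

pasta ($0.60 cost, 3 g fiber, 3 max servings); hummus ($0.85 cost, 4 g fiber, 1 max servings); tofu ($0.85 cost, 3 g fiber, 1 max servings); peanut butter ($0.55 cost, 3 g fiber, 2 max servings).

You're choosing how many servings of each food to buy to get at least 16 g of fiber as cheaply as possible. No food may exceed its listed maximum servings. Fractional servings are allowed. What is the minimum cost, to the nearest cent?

Cost per g of fiber: peanut butter $0.1833, pasta $0.2000, hummus $0.2125, tofu $0.2833.
Take 2 servings of peanut butter: +6.0 g fiber for $1.10 (total $1.10, still need 10.0 g).
Take 3 servings of pasta: +9.0 g fiber for $1.80 (total $2.90, still need 1.0 g).
Take 0.25 servings of hummus: +1.0 g fiber for $0.21 (total $3.11, still need 0.0 g).
Filling from the cheapest source first is optimal under one linear minimum: $3.11.

$3.11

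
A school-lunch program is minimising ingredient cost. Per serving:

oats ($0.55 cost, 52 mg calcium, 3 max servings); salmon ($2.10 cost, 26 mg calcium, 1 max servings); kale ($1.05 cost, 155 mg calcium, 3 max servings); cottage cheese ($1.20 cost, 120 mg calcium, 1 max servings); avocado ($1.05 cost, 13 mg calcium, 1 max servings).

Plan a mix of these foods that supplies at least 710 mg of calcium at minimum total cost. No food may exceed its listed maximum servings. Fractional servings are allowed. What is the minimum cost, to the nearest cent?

Cost per mg of calcium: kale $0.0068, cottage cheese $0.0100, oats $0.0106, salmon $0.0808, avocado $0.0808.
Take 3 servings of kale: +465.0 mg calcium for $3.15 (total $3.15, still need 245.0 mg).
Take 1 serving of cottage cheese: +120.0 mg calcium for $1.20 (total $4.35, still need 125.0 mg).
Take 2.404 servings of oats: +125.0 mg calcium for $1.32 (total $5.67, still need 0.0 mg).
Greedy by cheapest-per-mg is optimal for a single linear constraint, so the minimum cost is $5.67.

$5.67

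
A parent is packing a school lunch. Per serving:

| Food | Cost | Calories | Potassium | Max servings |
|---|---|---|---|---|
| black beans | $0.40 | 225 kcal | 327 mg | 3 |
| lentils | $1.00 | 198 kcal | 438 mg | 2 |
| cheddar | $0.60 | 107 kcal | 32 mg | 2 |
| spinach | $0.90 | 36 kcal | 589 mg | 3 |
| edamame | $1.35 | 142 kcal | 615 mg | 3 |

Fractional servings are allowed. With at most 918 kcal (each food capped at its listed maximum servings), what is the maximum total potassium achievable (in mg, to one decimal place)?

Potassium per kcal: spinach 16.36, edamame 4.331, lentils 2.212, black beans 1.453, cheddar 0.2991.
Take 3 servings of spinach: uses 108 kcal, +1767.0 mg potassium (running total 1767.0 mg).
Take 3 servings of edamame: uses 426 kcal, +1845.0 mg potassium (running total 3612.0 mg).
Take 1.939 servings of lentils: uses 384 kcal, +849.5 mg potassium (running total 4461.5 mg).
Filling greedily by potassium-per-kcal is optimal for one linear limit, giving 4461.5 mg.

4461.5 mg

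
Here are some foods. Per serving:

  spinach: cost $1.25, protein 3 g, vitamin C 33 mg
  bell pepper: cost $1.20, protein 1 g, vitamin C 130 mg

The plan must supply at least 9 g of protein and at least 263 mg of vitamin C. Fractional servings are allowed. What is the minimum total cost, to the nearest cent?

This is a tiny linear program; its minimum lies at a vertex of the feasible set. List the vertices and price them.
spinach only: max(9/3, 263/33) = 7.97 servings → $9.96.
bell pepper only: max(9/1, 263/130) = 9 servings → $10.80.
spinach + bell pepper with both tight: 2.541 servings and 1.378 servings → $4.83.
Cheapest feasible corner: $4.83.

$4.83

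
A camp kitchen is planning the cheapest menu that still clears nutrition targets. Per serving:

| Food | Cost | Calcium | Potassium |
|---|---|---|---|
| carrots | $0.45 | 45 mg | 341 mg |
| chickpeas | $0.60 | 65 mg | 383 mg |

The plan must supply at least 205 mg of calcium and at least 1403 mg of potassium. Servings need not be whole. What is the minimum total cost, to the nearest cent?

$1.98

Minimising a linear cost over {calcium ≥ 205, potassium ≥ 1403, servings ≥ 0} — the optimum is at a vertex, using one or two foods.
carrots only: max(205/45, 1403/341) = 4.556 servings → $2.05.
chickpeas only: max(205/65, 1403/383) = 3.663 servings → $2.20.
carrots + chickpeas with both tight: 2.572 servings and 1.373 servings → $1.98.
So the least-cost plan costs $1.98.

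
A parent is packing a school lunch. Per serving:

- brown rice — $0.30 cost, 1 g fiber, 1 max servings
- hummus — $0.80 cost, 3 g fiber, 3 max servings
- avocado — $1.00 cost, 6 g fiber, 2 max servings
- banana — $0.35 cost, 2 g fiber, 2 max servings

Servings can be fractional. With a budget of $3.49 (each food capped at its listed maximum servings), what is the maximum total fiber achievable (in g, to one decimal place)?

Fiber per dollar: avocado 6, banana 5.714, hummus 3.75, brown rice 3.333.
Take 2 servings of avocado: spends $2.00, +12.0 g fiber (running total 12.0 g).
Take 2 servings of banana: spends $0.70, +4.0 g fiber (running total 16.0 g).
Take 0.9875 servings of hummus: spends $0.79, +3.0 g fiber (running total 19.0 g).
Filling greedily by fiber-per-dollar is optimal for one linear limit, giving 19.0 g.

19.0 g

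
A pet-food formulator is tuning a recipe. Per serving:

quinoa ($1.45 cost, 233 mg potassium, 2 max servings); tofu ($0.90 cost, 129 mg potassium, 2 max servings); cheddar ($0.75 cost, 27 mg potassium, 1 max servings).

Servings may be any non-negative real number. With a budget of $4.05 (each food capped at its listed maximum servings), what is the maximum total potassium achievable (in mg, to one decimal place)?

Potassium per dollar: quinoa 160.7, tofu 143.3, cheddar 36.
Take 2 servings of quinoa: spends $2.90, +466.0 mg potassium (running total 466.0 mg).
Take 1.278 servings of tofu: spends $1.15, +164.8 mg potassium (running total 630.8 mg).
Greedy by best ratio exhausts the cost allowance optimally: 630.8 mg.

630.8 mg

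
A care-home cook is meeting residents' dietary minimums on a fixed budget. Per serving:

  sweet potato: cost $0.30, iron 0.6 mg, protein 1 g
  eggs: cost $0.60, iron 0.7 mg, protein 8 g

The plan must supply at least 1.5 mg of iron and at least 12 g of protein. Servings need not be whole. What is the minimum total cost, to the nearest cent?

$1.10

Two binding constraints pin down two serving amounts, so the optimal mix uses at most two foods. The candidates are each food alone (scaled to the tighter of iron/protein) and each pair with both constraints tight.
sweet potato only: max(1.5/0.6, 12/1) = 12 servings → $3.60.
eggs only: max(1.5/0.7, 12/8) = 2.143 servings → $1.29.
sweet potato + eggs with both tight: 0.878 servings and 1.39 servings → $1.10.
So the least-cost plan costs $1.10.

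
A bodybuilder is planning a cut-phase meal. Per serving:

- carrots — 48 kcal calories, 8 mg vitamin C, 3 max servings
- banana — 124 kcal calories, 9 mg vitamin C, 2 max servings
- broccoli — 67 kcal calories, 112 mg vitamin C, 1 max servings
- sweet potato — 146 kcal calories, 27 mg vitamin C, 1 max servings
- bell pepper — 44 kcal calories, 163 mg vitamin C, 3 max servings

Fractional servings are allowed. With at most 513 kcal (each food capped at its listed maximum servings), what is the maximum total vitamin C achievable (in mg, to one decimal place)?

653.7 mg

Vitamin C per kcal: bell pepper 3.705, broccoli 1.672, sweet potato 0.1849, carrots 0.1667, banana 0.07258.
Take 3 servings of bell pepper: uses 132 kcal, +489.0 mg vitamin C (running total 489.0 mg).
Take 1 serving of broccoli: uses 67 kcal, +112.0 mg vitamin C (running total 601.0 mg).
Take 1 serving of sweet potato: uses 146 kcal, +27.0 mg vitamin C (running total 628.0 mg).
Take 3 servings of carrots: uses 144 kcal, +24.0 mg vitamin C (running total 652.0 mg).
Take 0.1935 servings of banana: uses 24 kcal, +1.7 mg vitamin C (running total 653.7 mg).
Greedy by best ratio exhausts the calories allowance optimally: 653.7 mg.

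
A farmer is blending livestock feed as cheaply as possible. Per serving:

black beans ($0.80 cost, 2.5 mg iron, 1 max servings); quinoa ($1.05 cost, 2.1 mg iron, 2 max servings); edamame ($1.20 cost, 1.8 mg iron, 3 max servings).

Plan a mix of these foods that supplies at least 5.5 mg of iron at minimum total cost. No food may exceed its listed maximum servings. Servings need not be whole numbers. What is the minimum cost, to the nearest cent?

Cost per mg of iron: black beans $0.3200, quinoa $0.5000, edamame $0.6667.
Take 1 serving of black beans: +2.5 mg iron for $0.80 (total $0.80, still need 3.0 mg).
Take 1.429 servings of quinoa: +3.0 mg iron for $1.50 (total $2.30, still need 0.0 mg).
Filling from the cheapest source first is optimal under one linear minimum: $2.30.

$2.30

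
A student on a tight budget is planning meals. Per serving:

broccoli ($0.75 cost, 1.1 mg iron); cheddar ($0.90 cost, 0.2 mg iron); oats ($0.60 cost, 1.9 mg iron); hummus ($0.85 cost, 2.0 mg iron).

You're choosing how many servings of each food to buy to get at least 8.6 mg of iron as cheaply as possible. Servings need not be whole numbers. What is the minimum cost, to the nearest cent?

Cost per mg of iron: oats $0.3158, hummus $0.4250, broccoli $0.6818, cheddar $4.5000.
With no serving limits, use only oats: 8.6 mg / 1.9 mg = 4.526 servings × $0.60 = $2.72.

$2.72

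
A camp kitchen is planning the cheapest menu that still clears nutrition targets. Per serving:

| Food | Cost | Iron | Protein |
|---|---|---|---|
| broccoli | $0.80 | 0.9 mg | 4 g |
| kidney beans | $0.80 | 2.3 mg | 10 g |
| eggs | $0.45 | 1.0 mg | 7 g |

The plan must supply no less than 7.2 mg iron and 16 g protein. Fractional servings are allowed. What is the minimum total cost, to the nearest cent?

This is a tiny linear program; its minimum lies at a vertex of the feasible set. List the vertices and price them.
broccoli only: max(7.2/0.9, 16/4) = 8 servings → $6.40.
kidney beans only: max(7.2/2.3, 16/10) = 3.13 servings → $2.50.
eggs only: max(7.2/1.0, 16/7) = 7.2 servings → $3.24.
broccoli + kidney beans: intersection lies outside the first quadrant.
broccoli + eggs with both targets exact would need a negative amount; discard.
kidney beans + eggs with both targets exact would need a negative amount; discard.
The minimum over all feasible corners is $2.50.

$2.50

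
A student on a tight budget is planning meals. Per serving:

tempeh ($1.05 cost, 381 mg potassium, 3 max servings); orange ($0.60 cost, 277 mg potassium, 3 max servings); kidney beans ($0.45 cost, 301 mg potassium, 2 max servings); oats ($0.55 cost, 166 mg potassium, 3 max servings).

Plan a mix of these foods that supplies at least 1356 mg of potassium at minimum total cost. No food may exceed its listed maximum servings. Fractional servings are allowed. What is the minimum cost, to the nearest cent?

$2.53

Cost per mg of potassium: kidney beans $0.0015, orange $0.0022, tempeh $0.0028, oats $0.0033.
Take 2 servings of kidney beans: +602.0 mg potassium for $0.90 (total $0.90, still need 754.0 mg).
Take 2.722 servings of orange: +754.0 mg potassium for $1.63 (total $2.53, still need 0.0 mg).
Greedy by cheapest-per-mg is optimal for a single linear constraint, so the minimum cost is $2.53.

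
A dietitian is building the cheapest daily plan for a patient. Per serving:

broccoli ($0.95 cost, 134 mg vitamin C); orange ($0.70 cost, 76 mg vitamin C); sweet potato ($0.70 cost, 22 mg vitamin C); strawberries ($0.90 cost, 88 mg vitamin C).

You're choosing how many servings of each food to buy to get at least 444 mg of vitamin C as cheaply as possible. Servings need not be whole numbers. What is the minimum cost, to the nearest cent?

Cost per mg of vitamin C: broccoli $0.0071, orange $0.0092, strawberries $0.0102, sweet potato $0.0318.
With no serving limits, use only broccoli: 444 mg / 134 mg = 3.313 servings × $0.95 = $3.15.

$3.15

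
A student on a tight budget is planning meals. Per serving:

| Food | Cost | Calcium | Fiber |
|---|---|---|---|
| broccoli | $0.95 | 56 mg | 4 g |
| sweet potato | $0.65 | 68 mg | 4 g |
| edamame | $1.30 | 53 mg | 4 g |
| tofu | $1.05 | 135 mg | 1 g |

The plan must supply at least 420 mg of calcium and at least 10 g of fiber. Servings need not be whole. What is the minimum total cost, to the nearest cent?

$3.51

The cheapest plan sits at a corner of the feasible region — with two constraints it uses at most two foods.
broccoli only: max(420/56, 10/4) = 7.5 servings → $7.12.
sweet potato only: max(420/68, 10/4) = 6.176 servings → $4.01.
edamame only: max(420/53, 10/4) = 7.925 servings → $10.30.
tofu only: max(420/135, 10/1) = 10 servings → $10.50.
broccoli + sweet potato with both targets exact would need a negative amount; discard.
broccoli + edamame with both targets exact would need a negative amount; discard.
broccoli + tofu with both tight: 1.921 servings and 2.314 servings → $4.26.
sweet potato + edamame: intersection lies outside the first quadrant.
sweet potato + tofu with both tight: 1.97 servings and 2.119 servings → $3.51.
edamame + tofu with both tight: 1.91 servings and 2.361 servings → $4.96.
Cheapest feasible corner: $3.51.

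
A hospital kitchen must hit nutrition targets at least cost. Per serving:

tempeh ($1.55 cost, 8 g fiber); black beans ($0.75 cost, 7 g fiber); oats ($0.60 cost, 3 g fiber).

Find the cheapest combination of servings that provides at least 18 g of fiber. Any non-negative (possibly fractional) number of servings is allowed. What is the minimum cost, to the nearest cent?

$1.93

Cost per g of fiber: black beans $0.1071, tempeh $0.1938, oats $0.2000.
With no serving limits, use only black beans: 18 g / 7 g = 2.571 servings × $0.75 = $1.93.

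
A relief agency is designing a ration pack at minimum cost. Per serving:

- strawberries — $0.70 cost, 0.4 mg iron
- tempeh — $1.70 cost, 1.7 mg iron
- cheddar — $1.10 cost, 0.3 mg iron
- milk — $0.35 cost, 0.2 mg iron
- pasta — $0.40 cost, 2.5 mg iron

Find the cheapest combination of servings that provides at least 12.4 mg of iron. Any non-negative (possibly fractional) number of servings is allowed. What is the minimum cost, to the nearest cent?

Cost per mg of iron: pasta $0.1600, tempeh $1.0000, strawberries $1.7500, milk $1.7500, cheddar $3.6667.
With no serving limits, use only pasta: 12.4 mg / 2.5 mg = 4.96 servings × $0.40 = $1.98.

$1.98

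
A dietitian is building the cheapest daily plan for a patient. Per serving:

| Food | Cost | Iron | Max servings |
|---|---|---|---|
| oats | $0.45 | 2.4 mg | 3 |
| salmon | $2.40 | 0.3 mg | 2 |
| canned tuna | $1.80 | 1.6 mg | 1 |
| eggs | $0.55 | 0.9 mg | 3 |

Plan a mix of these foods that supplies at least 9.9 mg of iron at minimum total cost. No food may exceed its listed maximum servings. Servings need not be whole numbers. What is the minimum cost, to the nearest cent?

Cost per mg of iron: oats $0.1875, eggs $0.6111, canned tuna $1.1250, salmon $8.0000.
Take 3 servings of oats: +7.2 mg iron for $1.35 (total $1.35, still need 2.7 mg).
Take 3 servings of eggs: +2.7 mg iron for $1.65 (total $3.00, still need 0.0 mg).
Greedy by cheapest-per-mg is optimal for a single linear constraint, so the minimum cost is $3.00.

$3.00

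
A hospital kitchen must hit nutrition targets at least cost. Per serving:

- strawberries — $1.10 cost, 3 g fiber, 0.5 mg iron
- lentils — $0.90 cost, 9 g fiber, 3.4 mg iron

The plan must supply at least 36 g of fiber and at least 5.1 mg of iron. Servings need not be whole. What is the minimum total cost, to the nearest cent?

strawberries only: max(36/3, 5.1/0.5) = 12 servings → $13.20.
lentils only: max(36/9, 5.1/3.4) = 4 servings → $3.60.
strawberries + lentils: intersection lies outside the first quadrant.
The minimum over all feasible corners is $3.60.

$3.60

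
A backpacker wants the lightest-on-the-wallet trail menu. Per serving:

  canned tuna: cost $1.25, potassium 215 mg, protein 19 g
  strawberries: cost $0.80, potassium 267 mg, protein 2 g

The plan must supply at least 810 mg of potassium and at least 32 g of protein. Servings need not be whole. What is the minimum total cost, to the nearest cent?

Minimising a linear cost over {potassium ≥ 810, protein ≥ 32, servings ≥ 0} — the optimum is at a vertex, using one or two foods.
canned tuna only: max(810/215, 32/19) = 3.767 servings → $4.71.
strawberries only: max(810/267, 32/2) = 16 servings → $12.80.
canned tuna + strawberries with both tight: 1.491 servings and 1.833 servings → $3.33.
So the least-cost plan costs $3.33.

$3.33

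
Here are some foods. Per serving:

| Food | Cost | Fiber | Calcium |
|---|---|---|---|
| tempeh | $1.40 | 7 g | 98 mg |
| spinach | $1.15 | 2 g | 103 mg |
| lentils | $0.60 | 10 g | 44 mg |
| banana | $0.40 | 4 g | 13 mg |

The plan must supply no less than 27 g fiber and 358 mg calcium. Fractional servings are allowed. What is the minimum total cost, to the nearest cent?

$4.24

tempeh only: max(27/7, 358/98) = 3.857 servings → $5.40.
spinach only: max(27/2, 358/103) = 13.5 servings → $15.53.
lentils only: max(27/10, 358/44) = 8.136 servings → $4.88.
banana only: max(27/4, 358/13) = 27.54 servings → $11.02.
tempeh + spinach: intersection lies outside the first quadrant.
tempeh + lentils with both tight: 3.56 servings and 0.2083 servings → $5.11.
tempeh + banana with both tight: 3.591 servings and 0.4651 servings → $5.21.
spinach + lentils with both tight: 2.539 servings and 2.192 servings → $4.24.
spinach + banana with both tight: 2.801 servings and 5.35 servings → $5.36.
lentils + banana: the both-tight solution has a negative serving — not a feasible corner.
Cheapest feasible corner: $4.24.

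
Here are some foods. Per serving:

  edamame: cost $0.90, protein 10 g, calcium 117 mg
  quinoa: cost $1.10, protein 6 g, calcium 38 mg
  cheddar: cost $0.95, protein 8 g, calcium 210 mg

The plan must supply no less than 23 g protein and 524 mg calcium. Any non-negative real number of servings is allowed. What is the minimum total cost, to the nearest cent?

A basic optimal solution has at most two foods positive. Try each food alone and each pair with both targets met exactly.
edamame only: max(23/10, 524/117) = 4.479 servings → $4.03.
quinoa only: max(23/6, 524/38) = 13.79 servings → $15.17.
cheddar only: max(23/8, 524/210) = 2.875 servings → $2.73.
edamame + quinoa: intersection lies outside the first quadrant.
edamame + cheddar with both tight: 0.5481 servings and 2.19 servings → $2.57.
quinoa + cheddar with both tight: 0.6674 servings and 2.374 servings → $2.99.
So the least-cost plan costs $2.57.

$2.57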